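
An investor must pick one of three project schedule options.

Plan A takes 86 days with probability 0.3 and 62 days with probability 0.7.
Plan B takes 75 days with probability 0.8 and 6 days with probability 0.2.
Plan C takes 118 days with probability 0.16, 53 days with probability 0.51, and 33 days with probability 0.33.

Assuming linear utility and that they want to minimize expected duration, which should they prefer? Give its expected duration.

Plan C (56.8 days)

Plan A = 0.3 × 86 + 0.7 × 62 = 25.8 + 43.4 = 69.2
Plan B = 0.8 × 75 + 0.2 × 6 = 60 + 1.2 = 61.2
Plan C = 0.16 × 118 + 0.51 × 53 + 0.33 × 33 = 18.88 + 27.03 + 10.89 = 56.8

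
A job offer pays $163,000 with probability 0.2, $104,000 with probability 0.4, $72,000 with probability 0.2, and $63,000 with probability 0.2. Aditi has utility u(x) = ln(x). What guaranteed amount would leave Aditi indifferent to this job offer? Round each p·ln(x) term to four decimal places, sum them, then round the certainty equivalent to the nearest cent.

E[u] = 0.2·ln(163000) + 0.4·ln(104000) + 0.2·ln(72000) + 0.2·ln(63000) = 2.4003 + 4.6209 + 2.2369 + 2.2102 = 11.4683
CE = e^11.4683 ≈ 95635.56

$95,635.56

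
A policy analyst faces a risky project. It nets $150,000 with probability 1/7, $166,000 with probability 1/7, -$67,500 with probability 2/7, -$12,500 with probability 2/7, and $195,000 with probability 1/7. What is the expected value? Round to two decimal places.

$50,142.86

EV = 1/7 × 150000 + 1/7 × 166000 + 2/7 × (-67500) + 2/7 × (-12500) + 1/7 × 195000 = 21428.5714 + 23714.2857 − 19285.7143 − 3571.4286 + 27857.1429 = 50142.8571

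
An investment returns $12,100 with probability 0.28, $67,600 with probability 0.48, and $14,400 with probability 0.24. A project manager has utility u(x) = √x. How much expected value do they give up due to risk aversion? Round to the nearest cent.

E[u] = 0.28·√12100 + 0.48·√67600 + 0.24·√14400 = 0.28·110 + 0.48·260 + 0.24·120 = 184.4
CE = (184.4)² = 34003.36
Risk premium = EV − CE = 39292 − 34003.36 = 5288.64

$5,288.64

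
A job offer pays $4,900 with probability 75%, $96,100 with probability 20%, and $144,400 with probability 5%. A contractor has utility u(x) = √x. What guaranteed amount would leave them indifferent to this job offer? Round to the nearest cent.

$17,822.25

E[u] = 0.75·√4900 + 0.2·√96100 + 0.05·√144400 = 0.75·70 + 0.2·310 + 0.05·380 = 133.5
CE = (133.5)² = 17822.25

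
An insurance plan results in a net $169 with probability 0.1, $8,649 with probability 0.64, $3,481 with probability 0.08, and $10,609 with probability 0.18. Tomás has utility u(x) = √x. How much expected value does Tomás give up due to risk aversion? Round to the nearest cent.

E[u] = 0.1·√169 + 0.64·√8649 + 0.08·√3481 + 0.18·√10609 = 0.1·13 + 0.64·93 + 0.08·59 + 0.18·103 = 84.08
CE = (84.08)² = 7069.4464
Risk premium = EV − CE = 7740.36 − 7069.4464 = 670.9136

$670.91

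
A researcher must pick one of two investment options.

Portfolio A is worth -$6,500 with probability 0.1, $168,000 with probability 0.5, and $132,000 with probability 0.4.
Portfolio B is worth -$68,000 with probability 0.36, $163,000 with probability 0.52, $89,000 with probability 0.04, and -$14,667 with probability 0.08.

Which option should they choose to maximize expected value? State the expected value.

Portfolio A = 0.1 × (-6500) + 0.5 × 168000 + 0.4 × 132000 = -650 + 84000 + 52800 = 136150
Portfolio B = 0.36 × (-68000) + 0.52 × 163000 + 0.04 × 89000 + 0.08 × (-14667) = -24480 + 84760 + 3560 − 1173.36 = 62666.64

Portfolio A ($136,150)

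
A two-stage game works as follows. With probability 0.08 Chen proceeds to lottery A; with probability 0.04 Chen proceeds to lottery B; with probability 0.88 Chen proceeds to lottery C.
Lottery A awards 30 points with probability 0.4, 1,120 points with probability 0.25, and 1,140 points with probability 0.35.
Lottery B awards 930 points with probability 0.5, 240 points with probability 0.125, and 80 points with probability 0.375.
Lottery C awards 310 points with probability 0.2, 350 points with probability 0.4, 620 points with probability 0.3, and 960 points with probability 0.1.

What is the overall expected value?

502.2 points

EV(A) = 0.4 × 30 + 0.25 × 1120 + 0.35 × 1140 = 12 + 280 + 399 = 691
EV(B) = 0.5 × 930 + 0.125 × 240 + 0.375 × 80 = 465 + 30 + 30 = 525
EV(C) = 0.2 × 310 + 0.4 × 350 + 0.3 × 620 + 0.1 × 960 = 62 + 140 + 186 + 96 = 484
Overall = 0.08 × 691 + 0.04 × 525 + 0.88 × 484 = 55.28 + 21 + 425.92 = 502.2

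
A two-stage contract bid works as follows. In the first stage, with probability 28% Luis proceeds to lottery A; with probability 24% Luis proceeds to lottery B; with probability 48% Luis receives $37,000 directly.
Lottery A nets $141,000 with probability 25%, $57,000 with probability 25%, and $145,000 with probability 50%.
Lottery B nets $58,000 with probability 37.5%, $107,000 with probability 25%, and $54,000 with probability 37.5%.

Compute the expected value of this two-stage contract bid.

EV(A) = 0.25 × 141000 + 0.25 × 57000 + 0.5 × 145000 = 35250 + 14250 + 72500 = 122000
EV(B) = 0.375 × 58000 + 0.25 × 107000 + 0.375 × 54000 = 21750 + 26750 + 20250 = 68750
Branch C: 37000 (certain)
Overall = 0.28 × 122000 + 0.24 × 68750 + 0.48 × 37000 = 34160 + 16500 + 17760 = 68420

$68,420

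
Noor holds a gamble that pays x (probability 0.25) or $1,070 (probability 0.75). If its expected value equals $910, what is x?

x = $430

0.25·x + 0.75·1070 = 910
0.25·x = 910 − 802.5 = 107.5
x = 107.5 / 0.25 = 430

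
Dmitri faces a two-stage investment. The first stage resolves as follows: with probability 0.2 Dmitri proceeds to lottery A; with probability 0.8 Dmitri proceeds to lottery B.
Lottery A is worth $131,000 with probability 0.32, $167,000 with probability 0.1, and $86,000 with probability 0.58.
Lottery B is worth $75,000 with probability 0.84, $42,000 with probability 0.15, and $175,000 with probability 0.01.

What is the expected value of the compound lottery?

EV(A) = 0.32 × 131000 + 0.1 × 167000 + 0.58 × 86000 = 41920 + 16700 + 49880 = 108500
EV(B) = 0.84 × 75000 + 0.15 × 42000 + 0.01 × 175000 = 63000 + 6300 + 1750 = 71050
Overall = 0.2 × 108500 + 0.8 × 71050 = 21700 + 56840 = 78540

$78,540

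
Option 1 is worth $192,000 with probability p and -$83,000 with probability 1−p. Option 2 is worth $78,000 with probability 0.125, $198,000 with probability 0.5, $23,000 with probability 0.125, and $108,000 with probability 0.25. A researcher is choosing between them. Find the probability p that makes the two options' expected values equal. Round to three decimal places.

p = 0.806

EV(Option 2) = 0.125 × 78000 + 0.5 × 198000 + 0.125 × 23000 + 0.25 × 108000 = 9750 + 99000 + 2875 + 27000 = 138625
p·192000 + (1−p)·(-83000) = 138625
275000p − 83000 = 138625
p = (138625 + 83000) / 275000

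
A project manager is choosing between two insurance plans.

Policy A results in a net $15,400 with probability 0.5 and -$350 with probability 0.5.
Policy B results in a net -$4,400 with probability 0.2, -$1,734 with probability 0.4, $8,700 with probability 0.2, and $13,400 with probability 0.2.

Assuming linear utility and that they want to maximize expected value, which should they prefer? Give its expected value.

Policy A = 0.5 × 15400 + 0.5 × (-350) = 7700 − 175 = 7525
Policy B = 0.2 × (-4400) + 0.4 × (-1734) + 0.2 × 8700 + 0.2 × 13400 = -880 − 693.6 + 1740 + 2680 = 2846.4

Policy A ($7,525)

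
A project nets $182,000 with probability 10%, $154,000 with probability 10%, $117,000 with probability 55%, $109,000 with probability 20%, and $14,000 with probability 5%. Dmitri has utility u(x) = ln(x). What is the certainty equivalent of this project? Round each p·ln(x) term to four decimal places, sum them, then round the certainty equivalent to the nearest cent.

E[u] = 0.1·ln(182000) + 0.1·ln(154000) + 0.55·ln(117000) + 0.2·ln(109000) + 0.05·ln(14000) = 1.2112 + 1.1945 + 6.4185 + 2.3198 + 0.4773 = 11.6213
CE = e^11.6213 ≈ 111446.51

$111,446.51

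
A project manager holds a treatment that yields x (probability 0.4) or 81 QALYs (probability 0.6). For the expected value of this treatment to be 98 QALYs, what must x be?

0.4·x + 0.6·81 = 98
0.4·x = 98 − 48.6 = 49.4
x = 49.4 / 0.4 = 123.5

x = 123.5 QALYs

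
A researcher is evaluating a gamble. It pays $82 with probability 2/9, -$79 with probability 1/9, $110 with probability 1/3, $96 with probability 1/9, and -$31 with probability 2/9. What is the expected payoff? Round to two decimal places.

$49.89

EV = 2/9 × 82 + 1/9 × (-79) + 1/3 × 110 + 1/9 × 96 + 2/9 × (-31) = 18.2222 − 8.7778 + 36.6667 + 10.6667 − 6.8889 = 49.8889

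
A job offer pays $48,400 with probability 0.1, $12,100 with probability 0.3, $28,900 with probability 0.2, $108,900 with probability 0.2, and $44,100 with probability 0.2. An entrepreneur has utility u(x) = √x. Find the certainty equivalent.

$38,809

E[u] = 0.1·√48400 + 0.3·√12100 + 0.2·√28900 + 0.2·√108900 + 0.2·√44100 = 0.1·220 + 0.3·110 + 0.2·170 + 0.2·330 + 0.2·210 = 197
CE = (197)² = 38809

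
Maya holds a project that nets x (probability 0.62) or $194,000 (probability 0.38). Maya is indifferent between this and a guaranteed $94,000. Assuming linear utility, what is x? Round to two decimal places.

x = $32,709.68

0.62·x + 0.38·194000 = 94000
0.62·x = 94000 − 73720 = 20280
x = 20280 / 0.62 = 32709.6774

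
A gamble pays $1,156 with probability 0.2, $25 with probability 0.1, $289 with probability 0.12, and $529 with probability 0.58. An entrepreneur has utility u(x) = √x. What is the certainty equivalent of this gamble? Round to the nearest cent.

E[u] = 0.2·√1156 + 0.1·√25 + 0.12·√289 + 0.58·√529 = 0.2·34 + 0.1·5 + 0.12·17 + 0.58·23 = 22.68
CE = (22.68)² = 514.3824

$514.38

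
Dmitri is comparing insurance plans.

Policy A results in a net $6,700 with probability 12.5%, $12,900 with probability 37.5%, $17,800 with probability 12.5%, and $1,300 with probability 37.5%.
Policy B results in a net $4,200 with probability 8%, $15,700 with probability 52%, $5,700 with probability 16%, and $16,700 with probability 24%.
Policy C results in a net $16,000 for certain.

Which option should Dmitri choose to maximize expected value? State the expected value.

Policy C ($16,000)

Policy A = 0.125 × 6700 + 0.375 × 12900 + 0.125 × 17800 + 0.375 × 1300 = 837.5 + 4837.5 + 2225 + 487.5 = 8387.5
Policy B = 0.08 × 4200 + 0.52 × 15700 + 0.16 × 5700 + 0.24 × 16700 = 336 + 8164 + 912 + 4008 = 13420
Policy C: 16000 (certain)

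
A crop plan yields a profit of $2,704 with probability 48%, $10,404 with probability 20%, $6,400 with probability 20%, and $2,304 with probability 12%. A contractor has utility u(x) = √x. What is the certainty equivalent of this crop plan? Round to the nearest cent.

$4,505.09

E[u] = 0.48·√2704 + 0.2·√10404 + 0.2·√6400 + 0.12·√2304 = 0.48·52 + 0.2·102 + 0.2·80 + 0.12·48 = 67.12
CE = (67.12)² = 4505.0944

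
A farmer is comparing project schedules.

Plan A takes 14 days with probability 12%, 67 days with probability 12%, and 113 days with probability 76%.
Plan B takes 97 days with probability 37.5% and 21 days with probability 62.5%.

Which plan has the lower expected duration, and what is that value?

Plan B (49.5 days)

Plan A = 0.12 × 14 + 0.12 × 67 + 0.76 × 113 = 1.68 + 8.04 + 85.88 = 95.6
Plan B = 0.375 × 97 + 0.625 × 21 = 36.375 + 13.125 = 49.5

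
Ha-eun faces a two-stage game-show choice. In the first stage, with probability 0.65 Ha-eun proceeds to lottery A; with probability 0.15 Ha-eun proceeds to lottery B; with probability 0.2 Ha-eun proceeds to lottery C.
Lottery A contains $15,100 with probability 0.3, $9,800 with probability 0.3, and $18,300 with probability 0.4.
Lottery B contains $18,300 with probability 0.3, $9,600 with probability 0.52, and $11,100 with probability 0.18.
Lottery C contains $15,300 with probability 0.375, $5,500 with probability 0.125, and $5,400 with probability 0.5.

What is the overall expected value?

$13,310.50

EV(A) = 0.3 × 15100 + 0.3 × 9800 + 0.4 × 18300 = 4530 + 2940 + 7320 = 14790
EV(B) = 0.3 × 18300 + 0.52 × 9600 + 0.18 × 11100 = 5490 + 4992 + 1998 = 12480
EV(C) = 0.375 × 15300 + 0.125 × 5500 + 0.5 × 5400 = 5737.5 + 687.5 + 2700 = 9125
Overall = 0.65 × 14790 + 0.15 × 12480 + 0.2 × 9125 = 9613.5 + 1872 + 1825 = 13310.5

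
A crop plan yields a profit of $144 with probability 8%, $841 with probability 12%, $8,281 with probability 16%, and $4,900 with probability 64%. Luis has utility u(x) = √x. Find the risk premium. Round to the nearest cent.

$502.96

E[u] = 0.08·√144 + 0.12·√841 + 0.16·√8281 + 0.64·√4900 = 0.08·12 + 0.12·29 + 0.16·91 + 0.64·70 = 63.8
CE = (63.8)² = 4070.44
Risk premium = EV − CE = 4573.4 − 4070.44 = 502.96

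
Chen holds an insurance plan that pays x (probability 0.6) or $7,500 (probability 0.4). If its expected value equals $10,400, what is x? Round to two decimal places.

0.6·x + 0.4·7500 = 10400
0.6·x = 10400 − 3000 = 7400
x = 7400 / 0.6 = 12333.3333

x = $12,333.33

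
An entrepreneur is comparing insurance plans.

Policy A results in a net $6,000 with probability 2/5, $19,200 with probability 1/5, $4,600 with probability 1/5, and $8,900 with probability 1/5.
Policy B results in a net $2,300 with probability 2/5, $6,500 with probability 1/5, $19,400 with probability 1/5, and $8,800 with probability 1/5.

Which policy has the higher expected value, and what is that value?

Policy A ($8,940)

Policy A = 2/5 × 6000 + 1/5 × 19200 + 1/5 × 4600 + 1/5 × 8900 = 2400 + 3840 + 920 + 1780 = 8940
Policy B = 2/5 × 2300 + 1/5 × 6500 + 1/5 × 19400 + 1/5 × 8800 = 920 + 1300 + 3880 + 1760 = 7860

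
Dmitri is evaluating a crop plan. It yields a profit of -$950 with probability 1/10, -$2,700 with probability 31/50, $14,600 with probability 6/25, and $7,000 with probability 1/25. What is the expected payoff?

EV = 1/10 × (-950) + 31/50 × (-2700) + 6/25 × 14600 + 1/25 × 7000 = -95 − 1674 + 3504 + 280 = 2015

$2,015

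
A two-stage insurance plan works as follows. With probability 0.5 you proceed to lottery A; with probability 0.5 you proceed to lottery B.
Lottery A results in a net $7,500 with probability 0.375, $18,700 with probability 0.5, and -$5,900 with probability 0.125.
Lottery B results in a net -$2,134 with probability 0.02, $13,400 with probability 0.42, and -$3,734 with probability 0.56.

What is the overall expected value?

EV(A) = 0.375 × 7500 + 0.5 × 18700 + 0.125 × (-5900) = 2812.5 + 9350 − 737.5 = 11425
EV(B) = 0.02 × (-2134) + 0.42 × 13400 + 0.56 × (-3734) = -42.68 + 5628 − 2091.04 = 3494.28
Overall = 0.5 × 11425 + 0.5 × 3494.28 = 5712.5 + 1747.14 = 7459.64

$7,459.64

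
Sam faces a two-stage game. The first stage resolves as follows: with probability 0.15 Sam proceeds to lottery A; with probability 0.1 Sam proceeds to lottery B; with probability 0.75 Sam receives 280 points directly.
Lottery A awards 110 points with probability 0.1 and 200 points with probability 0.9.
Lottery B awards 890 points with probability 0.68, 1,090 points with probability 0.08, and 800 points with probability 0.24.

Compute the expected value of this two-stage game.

EV(A) = 0.1 × 110 + 0.9 × 200 = 11 + 180 = 191
EV(B) = 0.68 × 890 + 0.08 × 1090 + 0.24 × 800 = 605.2 + 87.2 + 192 = 884.4
Branch C: 280 (certain)
Overall = 0.15 × 191 + 0.1 × 884.4 + 0.75 × 280 = 28.65 + 88.44 + 210 = 327.09

327.09 points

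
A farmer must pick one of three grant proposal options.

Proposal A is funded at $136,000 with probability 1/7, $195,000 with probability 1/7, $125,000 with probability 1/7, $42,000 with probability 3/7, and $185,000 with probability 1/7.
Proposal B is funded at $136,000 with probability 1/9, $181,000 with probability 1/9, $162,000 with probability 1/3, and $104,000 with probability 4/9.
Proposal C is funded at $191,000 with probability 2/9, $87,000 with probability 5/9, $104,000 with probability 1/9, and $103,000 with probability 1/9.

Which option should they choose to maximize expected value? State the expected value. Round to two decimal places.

Proposal B ($135,444.44)

Proposal A = 1/7 × 136000 + 1/7 × 195000 + 1/7 × 125000 + 3/7 × 42000 + 1/7 × 185000 = 19428.5714 + 27857.1429 + 17857.1429 + 18000 + 26428.5714 = 109571.4286
Proposal B = 1/9 × 136000 + 1/9 × 181000 + 1/3 × 162000 + 4/9 × 104000 = 15111.1111 + 20111.1111 + 54000 + 46222.2222 = 135444.4444
Proposal C = 2/9 × 191000 + 5/9 × 87000 + 1/9 × 104000 + 1/9 × 103000 = 42444.4444 + 48333.3333 + 11555.5556 + 11444.4444 = 113777.7778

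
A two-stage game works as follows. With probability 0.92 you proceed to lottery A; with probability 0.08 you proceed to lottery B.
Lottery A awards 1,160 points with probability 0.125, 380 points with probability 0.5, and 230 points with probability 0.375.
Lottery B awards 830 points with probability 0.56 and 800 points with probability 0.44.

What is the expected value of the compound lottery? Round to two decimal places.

EV(A) = 0.125 × 1160 + 0.5 × 380 + 0.375 × 230 = 145 + 190 + 86.25 = 421.25
EV(B) = 0.56 × 830 + 0.44 × 800 = 464.8 + 352 = 816.8
Overall = 0.92 × 421.25 + 0.08 × 816.8 = 387.55 + 65.344 = 452.894

452.89 points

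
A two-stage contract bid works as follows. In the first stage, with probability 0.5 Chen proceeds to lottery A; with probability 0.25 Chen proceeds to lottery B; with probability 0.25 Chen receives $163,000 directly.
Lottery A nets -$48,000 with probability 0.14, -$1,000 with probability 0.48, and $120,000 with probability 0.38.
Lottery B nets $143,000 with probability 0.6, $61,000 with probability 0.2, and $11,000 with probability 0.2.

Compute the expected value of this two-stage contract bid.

$85,000

EV(A) = 0.14 × (-48000) + 0.48 × (-1000) + 0.38 × 120000 = -6720 − 480 + 45600 = 38400
EV(B) = 0.6 × 143000 + 0.2 × 61000 + 0.2 × 11000 = 85800 + 12200 + 2200 = 100200
Branch C: 163000 (certain)
Overall = 0.5 × 38400 + 0.25 × 100200 + 0.25 × 163000 = 19200 + 25050 + 40750 = 85000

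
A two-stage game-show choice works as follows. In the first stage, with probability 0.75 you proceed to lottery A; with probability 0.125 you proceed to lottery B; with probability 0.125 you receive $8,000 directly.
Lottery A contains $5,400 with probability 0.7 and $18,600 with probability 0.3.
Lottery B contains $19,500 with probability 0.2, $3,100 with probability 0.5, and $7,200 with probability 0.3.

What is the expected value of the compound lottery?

EV(A) = 0.7 × 5400 + 0.3 × 18600 = 3780 + 5580 = 9360
EV(B) = 0.2 × 19500 + 0.5 × 3100 + 0.3 × 7200 = 3900 + 1550 + 2160 = 7610
Branch C: 8000 (certain)
Overall = 0.75 × 9360 + 0.125 × 7610 + 0.125 × 8000 = 7020 + 951.25 + 1000 = 8971.25

$8,971.25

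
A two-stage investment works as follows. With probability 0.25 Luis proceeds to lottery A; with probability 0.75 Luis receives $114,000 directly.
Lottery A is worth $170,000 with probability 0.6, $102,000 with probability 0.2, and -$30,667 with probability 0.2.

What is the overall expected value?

EV(A) = 0.6 × 170000 + 0.2 × 102000 + 0.2 × (-30667) = 102000 + 20400 − 6133.4 = 116266.6
Branch B: 114000 (certain)
Overall = 0.25 × 116266.6 + 0.75 × 114000 = 29066.65 + 85500 = 114566.65

$114,566.65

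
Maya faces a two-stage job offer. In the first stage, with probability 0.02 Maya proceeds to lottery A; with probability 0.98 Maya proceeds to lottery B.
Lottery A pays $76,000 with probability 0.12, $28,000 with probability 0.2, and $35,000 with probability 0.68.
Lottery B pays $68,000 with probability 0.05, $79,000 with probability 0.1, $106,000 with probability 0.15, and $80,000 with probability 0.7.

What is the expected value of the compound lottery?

$82,306.40

EV(A) = 0.12 × 76000 + 0.2 × 28000 + 0.68 × 35000 = 9120 + 5600 + 23800 = 38520
EV(B) = 0.05 × 68000 + 0.1 × 79000 + 0.15 × 106000 + 0.7 × 80000 = 3400 + 7900 + 15900 + 56000 = 83200
Overall = 0.02 × 38520 + 0.98 × 83200 = 770.4 + 81536 = 82306.4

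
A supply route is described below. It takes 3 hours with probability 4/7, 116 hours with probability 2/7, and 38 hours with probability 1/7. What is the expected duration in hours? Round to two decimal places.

40.29 hours

EV = 4/7 × 3 + 2/7 × 116 + 1/7 × 38 = 1.7143 + 33.1429 + 5.4286 = 40.2857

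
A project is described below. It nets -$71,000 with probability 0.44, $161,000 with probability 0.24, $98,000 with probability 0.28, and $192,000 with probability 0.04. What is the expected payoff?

$42,520

EV = 0.44 × (-71000) + 0.24 × 161000 + 0.28 × 98000 + 0.04 × 192000 = -31240 + 38640 + 27440 + 7680 = 42520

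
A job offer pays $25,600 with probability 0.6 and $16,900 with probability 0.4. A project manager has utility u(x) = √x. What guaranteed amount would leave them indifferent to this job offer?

E[u] = 0.6·√25600 + 0.4·√16900 = 0.6·160 + 0.4·130 = 148
CE = (148)² = 21904

$21,904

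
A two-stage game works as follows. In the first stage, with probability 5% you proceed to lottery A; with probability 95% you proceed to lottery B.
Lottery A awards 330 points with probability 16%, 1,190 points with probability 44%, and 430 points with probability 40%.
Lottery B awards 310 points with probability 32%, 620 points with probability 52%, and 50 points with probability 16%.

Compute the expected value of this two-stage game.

445.54 points

EV(A) = 0.16 × 330 + 0.44 × 1190 + 0.4 × 430 = 52.8 + 523.6 + 172 = 748.4
EV(B) = 0.32 × 310 + 0.52 × 620 + 0.16 × 50 = 99.2 + 322.4 + 8 = 429.6
Overall = 0.05 × 748.4 + 0.95 × 429.6 = 37.42 + 408.12 = 445.54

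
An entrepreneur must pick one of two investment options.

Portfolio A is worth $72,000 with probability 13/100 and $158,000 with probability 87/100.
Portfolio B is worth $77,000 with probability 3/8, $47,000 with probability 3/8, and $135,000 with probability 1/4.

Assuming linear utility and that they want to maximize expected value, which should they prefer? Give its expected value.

Portfolio A = 13/100 × 72000 + 87/100 × 158000 = 9360 + 137460 = 146820
Portfolio B = 3/8 × 77000 + 3/8 × 47000 + 1/4 × 135000 = 28875 + 17625 + 33750 = 80250

Portfolio A ($146,820)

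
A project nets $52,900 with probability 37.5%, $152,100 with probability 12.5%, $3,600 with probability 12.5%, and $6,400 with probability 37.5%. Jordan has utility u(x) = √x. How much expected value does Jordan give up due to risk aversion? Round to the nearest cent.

E[u] = 0.375·√52900 + 0.125·√152100 + 0.125·√3600 + 0.375·√6400 = 0.375·230 + 0.125·390 + 0.125·60 + 0.375·80 = 172.5
CE = (172.5)² = 29756.25
Risk premium = EV − CE = 41700 − 29756.25 = 11943.75

$11,943.75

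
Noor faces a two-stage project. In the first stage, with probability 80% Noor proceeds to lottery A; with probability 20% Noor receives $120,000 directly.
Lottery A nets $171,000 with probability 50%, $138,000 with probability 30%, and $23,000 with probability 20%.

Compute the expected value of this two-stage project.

$129,200

EV(A) = 0.5 × 171000 + 0.3 × 138000 + 0.2 × 23000 = 85500 + 41400 + 4600 = 131500
Branch B: 120000 (certain)
Overall = 0.8 × 131500 + 0.2 × 120000 = 105200 + 24000 = 129200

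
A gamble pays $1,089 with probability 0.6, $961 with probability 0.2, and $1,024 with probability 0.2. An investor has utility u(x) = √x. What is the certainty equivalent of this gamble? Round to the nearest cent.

$1,049.76

E[u] = 0.6·√1089 + 0.2·√961 + 0.2·√1024 = 0.6·33 + 0.2·31 + 0.2·32 = 32.4
CE = (32.4)² = 1049.76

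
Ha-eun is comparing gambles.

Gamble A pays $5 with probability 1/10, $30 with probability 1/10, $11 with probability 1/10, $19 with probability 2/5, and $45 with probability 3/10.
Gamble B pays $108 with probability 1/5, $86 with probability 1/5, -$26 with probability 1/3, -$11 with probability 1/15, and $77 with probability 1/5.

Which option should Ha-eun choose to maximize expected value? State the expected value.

Gamble A = 1/10 × 5 + 1/10 × 30 + 1/10 × 11 + 2/5 × 19 + 3/10 × 45 = 0.5 + 3 + 1.1 + 7.6 + 13.5 = 25.7
Gamble B = 1/5 × 108 + 1/5 × 86 + 1/3 × (-26) + 1/15 × (-11) + 1/5 × 77 = 21.6 + 17.2 − 8.6667 − 0.7333 + 15.4 = 44.8

Gamble B ($44.80)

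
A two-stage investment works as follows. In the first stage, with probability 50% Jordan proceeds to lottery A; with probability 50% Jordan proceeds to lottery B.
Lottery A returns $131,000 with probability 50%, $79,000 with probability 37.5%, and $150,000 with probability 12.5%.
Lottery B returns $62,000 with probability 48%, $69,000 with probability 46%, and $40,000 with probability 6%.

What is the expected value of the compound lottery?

$88,887.50

EV(A) = 0.5 × 131000 + 0.375 × 79000 + 0.125 × 150000 = 65500 + 29625 + 18750 = 113875
EV(B) = 0.48 × 62000 + 0.46 × 69000 + 0.06 × 40000 = 29760 + 31740 + 2400 = 63900
Overall = 0.5 × 113875 + 0.5 × 63900 = 56937.5 + 31950 = 88887.5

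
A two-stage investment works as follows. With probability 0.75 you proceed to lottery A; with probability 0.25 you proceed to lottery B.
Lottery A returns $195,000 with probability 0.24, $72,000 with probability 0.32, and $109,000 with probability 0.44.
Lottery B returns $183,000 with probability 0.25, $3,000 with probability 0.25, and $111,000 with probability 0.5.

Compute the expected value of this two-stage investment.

$113,850

EV(A) = 0.24 × 195000 + 0.32 × 72000 + 0.44 × 109000 = 46800 + 23040 + 47960 = 117800
EV(B) = 0.25 × 183000 + 0.25 × 3000 + 0.5 × 111000 = 45750 + 750 + 55500 = 102000
Overall = 0.75 × 117800 + 0.25 × 102000 = 88350 + 25500 = 113850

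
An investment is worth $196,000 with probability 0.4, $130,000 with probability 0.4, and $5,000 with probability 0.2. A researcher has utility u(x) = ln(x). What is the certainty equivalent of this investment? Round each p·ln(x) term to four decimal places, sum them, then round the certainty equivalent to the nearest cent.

E[u] = 0.4·ln(196000) + 0.4·ln(130000) + 0.2·ln(5000) = 4.8743 + 4.7101 + 1.7034 = 11.2878
CE = e^11.2878 ≈ 79841.60

$79,841.60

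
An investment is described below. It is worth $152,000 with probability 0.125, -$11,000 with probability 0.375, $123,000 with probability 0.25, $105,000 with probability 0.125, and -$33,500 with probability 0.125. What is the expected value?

$54,562.50

EV = 0.125 × 152000 + 0.375 × (-11000) + 0.25 × 123000 + 0.125 × 105000 + 0.125 × (-33500) = 19000 − 4125 + 30750 + 13125 − 4187.5 = 54562.5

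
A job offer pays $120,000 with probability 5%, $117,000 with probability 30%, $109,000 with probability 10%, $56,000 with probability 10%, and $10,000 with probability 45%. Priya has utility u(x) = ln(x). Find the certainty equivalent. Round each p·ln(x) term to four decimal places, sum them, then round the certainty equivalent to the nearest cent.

E[u] = 0.05·ln(120000) + 0.3·ln(117000) + 0.1·ln(109000) + 0.1·ln(56000) + 0.45·ln(10000) = 0.5848 + 3.5010 + 1.1599 + 1.0933 + 4.1447 = 10.4837
CE = e^10.4837 ≈ 35728.36

$35,728.36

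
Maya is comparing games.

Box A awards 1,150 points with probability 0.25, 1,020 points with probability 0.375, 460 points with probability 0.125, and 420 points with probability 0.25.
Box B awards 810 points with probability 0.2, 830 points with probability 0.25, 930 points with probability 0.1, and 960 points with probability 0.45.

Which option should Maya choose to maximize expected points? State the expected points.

Box B (894.5 points)

Box A = 0.25 × 1150 + 0.375 × 1020 + 0.125 × 460 + 0.25 × 420 = 287.5 + 382.5 + 57.5 + 105 = 832.5
Box B = 0.2 × 810 + 0.25 × 830 + 0.1 × 930 + 0.45 × 960 = 162 + 207.5 + 93 + 432 = 894.5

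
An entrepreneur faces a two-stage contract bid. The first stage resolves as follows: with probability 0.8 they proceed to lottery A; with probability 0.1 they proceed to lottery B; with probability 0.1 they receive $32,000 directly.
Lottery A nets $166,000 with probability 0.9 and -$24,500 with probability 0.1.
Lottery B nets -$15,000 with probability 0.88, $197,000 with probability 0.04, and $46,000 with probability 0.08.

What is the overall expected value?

EV(A) = 0.9 × 166000 + 0.1 × (-24500) = 149400 − 2450 = 146950
EV(B) = 0.88 × (-15000) + 0.04 × 197000 + 0.08 × 46000 = -13200 + 7880 + 3680 = -1640
Branch C: 32000 (certain)
Overall = 0.8 × 146950 + 0.1 × (-1640) + 0.1 × 32000 = 117560 − 164 + 3200 = 120596

$120,596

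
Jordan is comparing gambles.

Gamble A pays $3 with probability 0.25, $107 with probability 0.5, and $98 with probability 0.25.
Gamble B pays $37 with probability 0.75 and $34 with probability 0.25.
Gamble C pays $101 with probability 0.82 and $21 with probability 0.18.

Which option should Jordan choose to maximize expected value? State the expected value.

Gamble A = 0.25 × 3 + 0.5 × 107 + 0.25 × 98 = 0.75 + 53.5 + 24.5 = 78.75
Gamble B = 0.75 × 37 + 0.25 × 34 = 27.75 + 8.5 = 36.25
Gamble C = 0.82 × 101 + 0.18 × 21 = 82.82 + 3.78 = 86.6

Gamble C ($86.60)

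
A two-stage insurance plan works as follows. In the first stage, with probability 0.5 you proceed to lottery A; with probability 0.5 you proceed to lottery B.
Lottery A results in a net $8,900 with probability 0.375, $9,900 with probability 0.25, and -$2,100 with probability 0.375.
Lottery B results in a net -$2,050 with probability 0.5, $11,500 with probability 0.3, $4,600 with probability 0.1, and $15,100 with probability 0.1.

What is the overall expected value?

EV(A) = 0.375 × 8900 + 0.25 × 9900 + 0.375 × (-2100) = 3337.5 + 2475 − 787.5 = 5025
EV(B) = 0.5 × (-2050) + 0.3 × 11500 + 0.1 × 4600 + 0.1 × 15100 = -1025 + 3450 + 460 + 1510 = 4395
Overall = 0.5 × 5025 + 0.5 × 4395 = 2512.5 + 2197.5 = 4710

$4,710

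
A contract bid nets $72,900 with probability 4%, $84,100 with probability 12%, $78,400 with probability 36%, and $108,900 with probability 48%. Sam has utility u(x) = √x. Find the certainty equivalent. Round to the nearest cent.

E[u] = 0.04·√72900 + 0.12·√84100 + 0.36·√78400 + 0.48·√108900 = 0.04·270 + 0.12·290 + 0.36·280 + 0.48·330 = 304.8
CE = (304.8)² = 92903.04

$92,903.04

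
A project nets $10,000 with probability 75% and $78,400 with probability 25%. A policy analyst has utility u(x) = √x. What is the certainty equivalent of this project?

$21,025

E[u] = 0.75·√10000 + 0.25·√78400 = 0.75·100 + 0.25·280 = 145
CE = (145)² = 21025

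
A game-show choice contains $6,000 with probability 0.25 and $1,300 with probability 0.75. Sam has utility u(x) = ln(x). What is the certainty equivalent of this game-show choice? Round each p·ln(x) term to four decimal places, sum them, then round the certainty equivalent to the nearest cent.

E[u] = 0.25·ln(6000) + 0.75·ln(1300) = 2.1749 + 5.3776 = 7.5525
CE = e^7.5525 ≈ 1905.50

$1,905.50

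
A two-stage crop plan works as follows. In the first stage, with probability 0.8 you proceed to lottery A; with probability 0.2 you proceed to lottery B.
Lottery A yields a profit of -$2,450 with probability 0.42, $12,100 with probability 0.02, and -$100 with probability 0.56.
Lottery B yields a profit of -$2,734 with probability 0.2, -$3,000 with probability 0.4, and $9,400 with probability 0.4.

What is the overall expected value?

-$271.76

EV(A) = 0.42 × (-2450) + 0.02 × 12100 + 0.56 × (-100) = -1029 + 242 − 56 = -843
EV(B) = 0.2 × (-2734) + 0.4 × (-3000) + 0.4 × 9400 = -546.8 − 1200 + 3760 = 2013.2
Overall = 0.8 × (-843) + 0.2 × 2013.2 = -674.4 + 402.64 = -271.76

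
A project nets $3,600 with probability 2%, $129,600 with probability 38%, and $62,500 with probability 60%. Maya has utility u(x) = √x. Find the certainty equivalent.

$82,944

E[u] = 0.02·√3600 + 0.38·√129600 + 0.6·√62500 = 0.02·60 + 0.38·360 + 0.6·250 = 288
CE = (288)² = 82944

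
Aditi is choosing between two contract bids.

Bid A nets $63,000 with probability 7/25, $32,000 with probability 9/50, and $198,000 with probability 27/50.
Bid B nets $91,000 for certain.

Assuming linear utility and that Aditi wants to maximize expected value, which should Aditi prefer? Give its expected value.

Bid A ($130,320)

Bid A = 7/25 × 63000 + 9/50 × 32000 + 27/50 × 198000 = 17640 + 5760 + 106920 = 130320
Bid B: 91000 (certain)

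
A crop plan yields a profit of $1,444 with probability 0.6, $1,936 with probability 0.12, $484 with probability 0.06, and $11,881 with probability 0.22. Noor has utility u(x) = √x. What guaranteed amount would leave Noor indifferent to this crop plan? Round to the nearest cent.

E[u] = 0.6·√1444 + 0.12·√1936 + 0.06·√484 + 0.22·√11881 = 0.6·38 + 0.12·44 + 0.06·22 + 0.22·109 = 53.38
CE = (53.38)² = 2849.4244

$2,849.42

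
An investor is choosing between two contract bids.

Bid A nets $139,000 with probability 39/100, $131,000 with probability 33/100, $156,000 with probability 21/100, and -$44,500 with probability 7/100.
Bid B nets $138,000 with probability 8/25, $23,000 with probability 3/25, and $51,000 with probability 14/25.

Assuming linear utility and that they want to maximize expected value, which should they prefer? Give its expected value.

Bid A ($127,085)

Bid A = 39/100 × 139000 + 33/100 × 131000 + 21/100 × 156000 + 7/100 × (-44500) = 54210 + 43230 + 32760 − 3115 = 127085
Bid B = 8/25 × 138000 + 3/25 × 23000 + 14/25 × 51000 = 44160 + 2760 + 28560 = 75480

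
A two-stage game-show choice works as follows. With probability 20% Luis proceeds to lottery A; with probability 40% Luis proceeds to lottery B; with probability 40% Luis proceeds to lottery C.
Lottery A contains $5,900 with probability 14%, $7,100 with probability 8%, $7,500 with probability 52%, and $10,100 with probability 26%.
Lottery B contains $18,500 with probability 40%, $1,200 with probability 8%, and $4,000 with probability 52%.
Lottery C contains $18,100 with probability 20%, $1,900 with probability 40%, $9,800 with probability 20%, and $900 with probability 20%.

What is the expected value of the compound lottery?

EV(A) = 0.14 × 5900 + 0.08 × 7100 + 0.52 × 7500 + 0.26 × 10100 = 826 + 568 + 3900 + 2626 = 7920
EV(B) = 0.4 × 18500 + 0.08 × 1200 + 0.52 × 4000 = 7400 + 96 + 2080 = 9576
EV(C) = 0.2 × 18100 + 0.4 × 1900 + 0.2 × 9800 + 0.2 × 900 = 3620 + 760 + 1960 + 180 = 6520
Overall = 0.2 × 7920 + 0.4 × 9576 + 0.4 × 6520 = 1584 + 3830.4 + 2608 = 8022.4

$8,022.40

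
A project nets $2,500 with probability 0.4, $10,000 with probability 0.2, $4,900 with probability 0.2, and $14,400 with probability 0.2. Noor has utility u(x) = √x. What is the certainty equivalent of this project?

E[u] = 0.4·√2500 + 0.2·√10000 + 0.2·√4900 + 0.2·√14400 = 0.4·50 + 0.2·100 + 0.2·70 + 0.2·120 = 78
CE = (78)² = 6084

$6,084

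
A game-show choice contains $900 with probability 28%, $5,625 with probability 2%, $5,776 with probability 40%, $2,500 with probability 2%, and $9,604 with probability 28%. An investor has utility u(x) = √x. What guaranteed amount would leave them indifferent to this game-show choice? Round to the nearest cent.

$4,725.19

E[u] = 0.28·√900 + 0.02·√5625 + 0.4·√5776 + 0.02·√2500 + 0.28·√9604 = 0.28·30 + 0.02·75 + 0.4·76 + 0.02·50 + 0.28·98 = 68.74
CE = (68.74)² = 4725.1876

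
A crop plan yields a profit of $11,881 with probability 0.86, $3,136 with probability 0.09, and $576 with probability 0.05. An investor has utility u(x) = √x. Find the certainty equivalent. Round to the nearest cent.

E[u] = 0.86·√11881 + 0.09·√3136 + 0.05·√576 = 0.86·109 + 0.09·56 + 0.05·24 = 99.98
CE = (99.98)² = 9996.0004

$9,996.00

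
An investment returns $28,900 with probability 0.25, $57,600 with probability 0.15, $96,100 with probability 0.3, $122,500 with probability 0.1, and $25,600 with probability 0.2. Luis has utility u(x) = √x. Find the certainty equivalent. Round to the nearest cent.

$56,882.25

E[u] = 0.25·√28900 + 0.15·√57600 + 0.3·√96100 + 0.1·√122500 + 0.2·√25600 = 0.25·170 + 0.15·240 + 0.3·310 + 0.1·350 + 0.2·160 = 238.5
CE = (238.5)² = 56882.25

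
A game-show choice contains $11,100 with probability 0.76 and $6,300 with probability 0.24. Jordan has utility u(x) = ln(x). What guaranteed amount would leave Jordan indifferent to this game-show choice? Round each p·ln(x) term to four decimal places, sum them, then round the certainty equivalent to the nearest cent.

$9,689.52

E[u] = 0.76·ln(11100) + 0.24·ln(6300) = 7.0792 + 2.0996 = 9.1788
CE = e^9.1788 ≈ 9689.52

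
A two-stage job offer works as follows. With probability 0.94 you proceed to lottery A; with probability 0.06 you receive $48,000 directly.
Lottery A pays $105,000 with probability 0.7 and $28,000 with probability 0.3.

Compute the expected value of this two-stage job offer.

EV(A) = 0.7 × 105000 + 0.3 × 28000 = 73500 + 8400 = 81900
Branch B: 48000 (certain)
Overall = 0.94 × 81900 + 0.06 × 48000 = 76986 + 2880 = 79866

$79,866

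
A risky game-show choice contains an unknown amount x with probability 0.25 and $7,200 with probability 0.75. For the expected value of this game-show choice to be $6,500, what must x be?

0.25·x + 0.75·7200 = 6500
0.25·x = 6500 − 5400 = 1100
x = 1100 / 0.25 = 4400

x = $4,400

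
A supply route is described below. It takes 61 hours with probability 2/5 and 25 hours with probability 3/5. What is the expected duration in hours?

EV = 2/5 × 61 + 3/5 × 25 = 24.4 + 15 = 39.4

39.4 hours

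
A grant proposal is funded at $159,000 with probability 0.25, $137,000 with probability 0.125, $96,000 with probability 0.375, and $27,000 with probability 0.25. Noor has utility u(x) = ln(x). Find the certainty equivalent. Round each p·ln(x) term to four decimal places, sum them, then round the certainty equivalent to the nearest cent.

E[u] = 0.25·ln(159000) + 0.125·ln(137000) + 0.375·ln(96000) + 0.25·ln(27000) = 2.9942 + 1.4785 + 4.3020 + 2.5509 = 11.3256
CE = e^11.3256 ≈ 82917.38

$82,917.38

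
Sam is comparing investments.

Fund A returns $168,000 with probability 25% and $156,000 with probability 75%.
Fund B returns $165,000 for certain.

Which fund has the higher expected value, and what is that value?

Fund A = 0.25 × 168000 + 0.75 × 156000 = 42000 + 117000 = 159000
Fund B: 165000 (certain)

Fund B ($165,000)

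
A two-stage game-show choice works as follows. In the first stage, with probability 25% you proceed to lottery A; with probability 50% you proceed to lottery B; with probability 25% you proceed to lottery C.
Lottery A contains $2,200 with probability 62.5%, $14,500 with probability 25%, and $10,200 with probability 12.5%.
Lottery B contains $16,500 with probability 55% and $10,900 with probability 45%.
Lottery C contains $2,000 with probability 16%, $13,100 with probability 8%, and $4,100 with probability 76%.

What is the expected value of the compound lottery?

EV(A) = 0.625 × 2200 + 0.25 × 14500 + 0.125 × 10200 = 1375 + 3625 + 1275 = 6275
EV(B) = 0.55 × 16500 + 0.45 × 10900 = 9075 + 4905 = 13980
EV(C) = 0.16 × 2000 + 0.08 × 13100 + 0.76 × 4100 = 320 + 1048 + 3116 = 4484
Overall = 0.25 × 6275 + 0.5 × 13980 + 0.25 × 4484 = 1568.75 + 6990 + 1121 = 9679.75

$9,679.75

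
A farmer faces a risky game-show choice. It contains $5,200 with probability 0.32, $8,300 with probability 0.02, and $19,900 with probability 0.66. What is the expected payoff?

EV = 0.32 × 5200 + 0.02 × 8300 + 0.66 × 19900 = 1664 + 166 + 13134 = 14964

$14,964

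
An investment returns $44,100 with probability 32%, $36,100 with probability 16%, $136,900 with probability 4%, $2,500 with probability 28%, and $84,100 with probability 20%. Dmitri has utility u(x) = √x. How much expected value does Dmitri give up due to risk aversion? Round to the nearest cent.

$8,880.64

E[u] = 0.32·√44100 + 0.16·√36100 + 0.04·√136900 + 0.28·√2500 + 0.2·√84100 = 0.32·210 + 0.16·190 + 0.04·370 + 0.28·50 + 0.2·290 = 184.4
CE = (184.4)² = 34003.36
Risk premium = EV − CE = 42884 − 34003.36 = 8880.64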